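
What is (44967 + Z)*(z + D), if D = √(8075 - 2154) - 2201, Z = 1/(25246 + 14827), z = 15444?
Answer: 23863390605856/40073 + 1801962592*√5921/40073 ≈ 5.9896e+8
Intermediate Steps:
Z = 1/40073 ≈ 2.4954e-5
D = -2201 + √5921 (D = √5921 - 2201 = -2201 + √5921 ≈ -2124.1)
(44967 + Z)*(z + D) = (44967 + 1/40073)*(15444 + (-2201 + √5921)) = 1801962592*(13243 + √5921)/40073 = 23863390605856/40073 + 1801962592*√5921/40073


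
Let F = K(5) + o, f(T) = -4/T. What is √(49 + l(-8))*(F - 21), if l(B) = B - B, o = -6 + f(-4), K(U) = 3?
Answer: -161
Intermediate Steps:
o = -5 (o = -6 - 4/(-4) = -6 - 4*(-¼) = -6 + 1 = -5)
F = -2 (F = 3 - 5 = -2)
l(B) = 0
√(49 + l(-8))*(F - 21) = √(49 + 0)*(-2 - 21) = √49*(-23) = 7*(-23) = -161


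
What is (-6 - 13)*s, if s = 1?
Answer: -19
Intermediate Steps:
(-6 - 13)*s = (-6 - 13)*1 = -19*1 = -19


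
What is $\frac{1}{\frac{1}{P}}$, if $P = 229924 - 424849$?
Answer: $-194925$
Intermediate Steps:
$P = -194925$ ($P = 229924 - 424849 = -194925$)
$\frac{1}{\frac{1}{P}} = \frac{1}{\frac{1}{-194925}} = \frac{1}{- \frac{1}{194925}} = -194925$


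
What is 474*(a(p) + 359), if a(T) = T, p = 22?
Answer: 180594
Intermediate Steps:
474*(a(p) + 359) = 474*(22 + 359) = 474*381 = 180594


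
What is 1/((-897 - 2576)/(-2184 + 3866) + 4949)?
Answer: 1682/8320745 ≈ 0.00020215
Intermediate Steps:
1/((-897 - 2576)/(-2184 + 3866) + 4949) = 1/(-3473/1682 + 4949) = 1/(8320745/1682) = 1682/8320745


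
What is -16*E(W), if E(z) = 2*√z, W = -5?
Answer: -32*I*√5 ≈ -71.554*I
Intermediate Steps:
-16*E(W) = -32*√(-5) = -32*I*√5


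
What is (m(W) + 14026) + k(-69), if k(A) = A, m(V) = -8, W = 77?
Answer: 13949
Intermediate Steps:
(m(W) + 14026) + k(-69) = (-8 + 14026) - 69 = 14018 - 69 = 13949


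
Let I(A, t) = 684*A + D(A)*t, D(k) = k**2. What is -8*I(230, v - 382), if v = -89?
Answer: 198068640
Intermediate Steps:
I(A, t) = 684*A + t*A**2 (I(A, t) = 684*A + A**2*t = 684*A + t*A**2)
-8*I(230, v - 382) = -1840*(684 + 230*(-89 - 382)) = -1840*(684 + 230*(-471)) = -1840*(684 - 108330) = -1840*(-107646) = -8*(-24758580) = 198068640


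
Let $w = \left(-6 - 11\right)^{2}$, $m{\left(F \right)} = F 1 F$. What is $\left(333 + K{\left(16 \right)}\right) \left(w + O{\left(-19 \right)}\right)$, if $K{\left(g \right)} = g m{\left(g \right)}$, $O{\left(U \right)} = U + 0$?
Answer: $1195830$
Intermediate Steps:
$O{\left(U \right)} = U$
$m{\left(F \right)} = F^{2}$ ($m{\left(F \right)} = F F = F^{2}$)
$w = 289$ ($w = \left(-17\right)^{2} = 289$)
$K{\left(g \right)} = g^{3}$ ($K{\left(g \right)} = g g^{2} = g^{3}$)
$\left(333 + K{\left(16 \right)}\right) \left(w + O{\left(-19 \right)}\right) = \left(333 + 16^{3}\right) \left(289 - 19\right) = \left(333 + 4096\right) 270 = 4429 \cdot 270 = 1195830$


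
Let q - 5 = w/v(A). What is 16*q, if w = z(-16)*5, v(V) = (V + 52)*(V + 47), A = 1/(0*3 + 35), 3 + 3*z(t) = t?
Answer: 358752920/4496049 ≈ 79.793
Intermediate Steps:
z(t) = -1 + t/3
A = 1/35 (A = 1/(0 + 35) = 1/35 ≈ 0.028571)
v(V) = (47 + V)*(52 + V) (v(V) = (52 + V)*(47 + V) = (47 + V)*(52 + V))
w = -95/3 (w = (-1 + (⅓)*(-16))*5 = (-1 - 16/3)*5 = -19/3*5 = -95/3 ≈ -31.667)
q = 44844115/8992098 (q = 5 - 95/(3*(2444 + (1/35)² + 99*(1/35))) = 5 - 95/(3*(2444 + 1/1225 + 99/35)) = 5 - 95/(3*2997366/1225) = 5 - 95/3*1225/2997366 = 5 - 116375/8992098 = 44844115/8992098 ≈ 4.9871)
16*q = 16*(44844115/8992098) = 358752920/4496049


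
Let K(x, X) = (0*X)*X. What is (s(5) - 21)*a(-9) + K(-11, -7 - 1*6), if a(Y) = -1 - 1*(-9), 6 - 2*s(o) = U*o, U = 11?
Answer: -364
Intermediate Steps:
s(o) = 3 - 11*o/2
K(x, X) = 0 (K(x, X) = 0*X = 0)
a(Y) = 8 (a(Y) = -1 + 9 = 8)
(s(5) - 21)*a(-9) + K(-11, -7 - 1*6) = ((3 - 11/2*5) - 21)*8 + 0 = ((3 - 55/2) - 21)*8 + 0 = (-49/2 - 21)*8 + 0 = -91/2*8 + 0 = -364 + 0 = -364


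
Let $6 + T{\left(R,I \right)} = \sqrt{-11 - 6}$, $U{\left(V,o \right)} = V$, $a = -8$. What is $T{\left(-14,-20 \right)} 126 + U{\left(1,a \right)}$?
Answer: $-755 + 126 i \sqrt{17} \approx -755.0 + 519.51 i$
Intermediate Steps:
$T{\left(R,I \right)} = -6 + i \sqrt{17}$ ($T{\left(R,I \right)} = -6 + \sqrt{-11 - 6} = -6 + \sqrt{-17} = -6 + i \sqrt{17}$)
$T{\left(-14,-20 \right)} 126 + U{\left(1,a \right)} = \left(-6 + i \sqrt{17}\right) 126 + 1 = \left(-756 + 126 i \sqrt{17}\right) + 1 = -755 + 126 i \sqrt{17}$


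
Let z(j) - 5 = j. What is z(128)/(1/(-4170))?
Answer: -554610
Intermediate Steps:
z(j) = 5 + j
z(128)/(1/(-4170)) = (5 + 128)/(1/(-4170)) = 133/(-1/4170) = 133*(-4170) = -554610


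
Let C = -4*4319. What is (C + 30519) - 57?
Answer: 13186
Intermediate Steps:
C = -17276
(C + 30519) - 57 = (-17276 + 30519) - 57 = 13243 - 57 = 13186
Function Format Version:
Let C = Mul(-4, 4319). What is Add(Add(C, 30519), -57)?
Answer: 13186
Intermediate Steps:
C = -17276
Add(Add(C, 30519), -57) = Add(Add(-17276, 30519), -57) = Add(13243, -57) = 13186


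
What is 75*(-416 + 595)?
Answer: 13425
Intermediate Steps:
75*(-416 + 595) = 75*179 = 13425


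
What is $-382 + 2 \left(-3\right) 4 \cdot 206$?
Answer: $-5326$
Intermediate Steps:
$-382 + 2 \left(-3\right) 4 \cdot 206 = -382 + \left(-6\right) 4 \cdot 206 = -382 - 4944 = -5326$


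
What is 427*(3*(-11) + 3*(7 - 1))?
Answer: -6405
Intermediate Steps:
427*(3*(-11) + 3*(7 - 1)) = 427*(-33 + 3*6) = 427*(-33 + 18) = 427*(-15) = -6405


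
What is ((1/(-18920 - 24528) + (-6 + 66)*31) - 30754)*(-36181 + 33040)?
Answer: 3943169037333/43448 ≈ 9.0756e+7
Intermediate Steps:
((1/(-18920 - 24528) + (-6 + 66)*31) - 30754)*(-36181 + 33040) = ((1/(-43448) + 60*31) - 30754)*(-3141) = ((-1/43448 + 1860) - 30754)*(-3141) = (80813279/43448 - 30754)*(-3141) = -1255386513/43448*(-3141) = 3943169037333/43448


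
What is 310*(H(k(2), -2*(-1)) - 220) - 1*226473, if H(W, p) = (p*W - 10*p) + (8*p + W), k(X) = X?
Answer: -294053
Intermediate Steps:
H(W, p) = W - 2*p + W*p (H(W, p) = (W*p - 10*p) + (W + 8*p) = (-10*p + W*p) + (W + 8*p) = W - 2*p + W*p)
310*(H(k(2), -2*(-1)) - 220) - 1*226473 = 310*((2 - (-4)*(-1) + 2*(-2*(-1))) - 220) - 1*226473 = 310*((2 - 2*2 + 2*2) - 220) - 226473 = 310*((2 - 4 + 4) - 220) - 226473 = 310*(2 - 220) - 226473 = 310*(-218) - 226473 = -67580 - 226473 = -294053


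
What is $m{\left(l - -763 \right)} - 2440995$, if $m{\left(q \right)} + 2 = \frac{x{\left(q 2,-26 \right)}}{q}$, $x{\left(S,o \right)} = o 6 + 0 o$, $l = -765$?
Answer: $-2440919$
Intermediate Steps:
$x{\left(S,o \right)} = 6 o$ ($x{\left(S,o \right)} = 6 o + 0 = 6 o$)
$m{\left(q \right)} = -2 - \frac{156}{q}$ ($m{\left(q \right)} = -2 + \frac{6 \left(-26\right)}{q} = -2 - \frac{156}{q}$)
$m{\left(l - -763 \right)} - 2440995 = \left(-2 - \frac{156}{-765 - -763}\right) - 2440995 = \left(-2 - \frac{156}{-765 + 763}\right) - 2440995 = \left(-2 - \frac{156}{-2}\right) - 2440995 = \left(-2 - -78\right) - 2440995 = \left(-2 + 78\right) - 2440995 = 76 - 2440995 = -2440919$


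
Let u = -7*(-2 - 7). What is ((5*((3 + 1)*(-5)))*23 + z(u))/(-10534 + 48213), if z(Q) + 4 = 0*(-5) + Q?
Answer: -2241/37679 ≈ -0.059476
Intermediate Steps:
u = 63 (u = -7*(-9) = 63)
z(Q) = -4 + Q (z(Q) = -4 + (0*(-5) + Q) = -4 + (0 + Q) = -4 + Q)
((5*((3 + 1)*(-5)))*23 + z(u))/(-10534 + 48213) = ((5*((3 + 1)*(-5)))*23 + (-4 + 63))/(-10534 + 48213) = ((5*(4*(-5)))*23 + 59)/37679 = ((5*(-20))*23 + 59)*(1/37679) = (-100*23 + 59)*(1/37679) = (-2300 + 59)*(1/37679) = -2241*1/37679 = -2241/37679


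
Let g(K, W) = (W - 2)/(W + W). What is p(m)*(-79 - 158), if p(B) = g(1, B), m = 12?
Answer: -395/4 ≈ -98.750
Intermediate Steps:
g(K, W) = (-2 + W)/(2*W) (g(K, W) = (-2 + W)/((2*W)) = (-2 + W)*(1/(2*W)) = (-2 + W)/(2*W))
p(B) = (-2 + B)/(2*B)
p(m)*(-79 - 158) = ((½)*(-2 + 12)/12)*(-79 - 158) = ((½)*(1/12)*10)*(-237) = (5/12)*(-237) = -395/4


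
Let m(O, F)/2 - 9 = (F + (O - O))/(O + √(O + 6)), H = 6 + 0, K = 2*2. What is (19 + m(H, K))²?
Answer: 4567/3 - 52*√3 ≈ 1432.3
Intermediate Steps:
K = 4
H = 6
m(O, F) = 18 + 2*F/(O + √(6 + O)) (m(O, F) = 18 + 2*((F + (O - O))/(O + √(O + 6))) = 18 + 2*((F + 0)/(O + √(6 + O))) = 18 + 2*(F/(O + √(6 + O))) = 18 + 2*F/(O + √(6 + O)))
(19 + m(H, K))² = (19 + 2*(4 + 9*6 + 9*√(6 + 6))/(6 + √(6 + 6)))² = (19 + 2*(4 + 54 + 9*√12)/(6 + √12))² = (19 + 2*(4 + 54 + 9*(2*√3))/(6 + 2*√3))² = (19 + 2*(4 + 54 + 18*√3)/(6 + 2*√3))² = (19 + 2*(58 + 18*√3)/(6 + 2*√3))²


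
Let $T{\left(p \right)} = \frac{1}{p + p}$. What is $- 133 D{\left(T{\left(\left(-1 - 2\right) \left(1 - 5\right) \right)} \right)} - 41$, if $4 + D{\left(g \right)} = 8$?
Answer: $-573$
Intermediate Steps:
$T{\left(p \right)} = \frac{1}{2 p}$
$D{\left(g \right)} = 4$ ($D{\left(g \right)} = -4 + 8 = 4$)
$- 133 D{\left(T{\left(\left(-1 - 2\right) \left(1 - 5\right) \right)} \right)} - 41 = \left(-133\right) 4 - 41 = -532 - 41 = -573$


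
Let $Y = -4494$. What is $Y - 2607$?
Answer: $-7101$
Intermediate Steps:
$Y - 2607 = -4494 - 2607 = -7101$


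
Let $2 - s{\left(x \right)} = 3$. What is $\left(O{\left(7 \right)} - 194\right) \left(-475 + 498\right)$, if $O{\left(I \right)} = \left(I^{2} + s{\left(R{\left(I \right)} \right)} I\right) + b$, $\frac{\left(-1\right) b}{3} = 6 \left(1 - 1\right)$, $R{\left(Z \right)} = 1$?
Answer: $-3496$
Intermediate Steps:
$b = 0$ ($b = - 3 \cdot 6 \left(1 - 1\right) = - 3 \cdot 6 \cdot 0 = \left(-3\right) 0 = 0$)
$s{\left(x \right)} = -1$ ($s{\left(x \right)} = 2 - 3 = -1$)
$O{\left(I \right)} = I^{2} - I$ ($O{\left(I \right)} = \left(I^{2} - I\right) + 0 = I^{2} - I$)
$\left(O{\left(7 \right)} - 194\right) \left(-475 + 498\right) = \left(7 \left(-1 + 7\right) - 194\right) \left(-475 + 498\right) = \left(7 \cdot 6 - 194\right) 23 = \left(42 - 194\right) 23 = \left(-152\right) 23 = -3496$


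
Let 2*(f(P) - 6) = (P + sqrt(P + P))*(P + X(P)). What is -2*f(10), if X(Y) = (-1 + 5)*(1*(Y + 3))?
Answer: -632 - 124*sqrt(5) ≈ -909.27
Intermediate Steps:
X(Y) = 12 + 4*Y (X(Y) = 4*(1*(3 + Y)) = 4*(3 + Y) = 12 + 4*Y)
f(P) = 6 + (12 + 5*P)*(P + sqrt(2)*sqrt(P))/2 (f(P) = 6 + ((P + sqrt(P + P))*(P + (12 + 4*P)))/2 = 6 + ((P + sqrt(2*P))*(12 + 5*P))/2 = 6 + ((P + sqrt(2)*sqrt(P))*(12 + 5*P))/2 = 6 + ((12 + 5*P)*(P + sqrt(2)*sqrt(P)))/2 = 6 + (12 + 5*P)*(P + sqrt(2)*sqrt(P))/2)
-2*f(10) = -2*(6 + 6*10 + (5/2)*10**2 + 6*sqrt(2)*sqrt(10) + 5*sqrt(2)*10**(3/2)/2) = -2*(6 + 60 + (5/2)*100 + 12*sqrt(5) + 5*sqrt(2)*(10*sqrt(10))/2) = -2*(6 + 60 + 250 + 12*sqrt(5) + 50*sqrt(5)) = -2*(316 + 62*sqrt(5)) = -632 - 124*sqrt(5)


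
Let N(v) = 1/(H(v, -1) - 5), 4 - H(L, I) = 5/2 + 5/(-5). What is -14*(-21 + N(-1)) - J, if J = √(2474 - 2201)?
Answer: 1498/5 - √273 ≈ 283.08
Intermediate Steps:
H(L, I) = 5/2 (H(L, I) = 4 - (5/2 + 5/(-5)) = 4 - (5*(½) + 5*(-⅕)) = 4 - (5/2 - 1) = 4 - 1*3/2 = 4 - 3/2 = 5/2)
N(v) = -⅖ (N(v) = 1/(5/2 - 5) = 1/(-5/2) = -⅖)
J = √273 ≈ 16.523
-14*(-21 + N(-1)) - J = -14*(-21 - ⅖) - √273 = -14*(-107/5) - √273 = 1498/5 - √273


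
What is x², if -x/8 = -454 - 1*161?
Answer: 24206400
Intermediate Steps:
x = 4920 (x = -8*(-454 - 1*161) = -8*(-454 - 161) = -8*(-615) = 4920)
x² = 4920² = 24206400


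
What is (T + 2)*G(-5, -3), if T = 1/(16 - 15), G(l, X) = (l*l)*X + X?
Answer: -234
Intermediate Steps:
G(l, X) = X + X*l**2 (G(l, X) = l**2*X + X = X*l**2 + X = X + X*l**2)
T = 1 (T = 1/1 = 1)
(T + 2)*G(-5, -3) = (1 + 2)*(-3*(1 + (-5)**2)) = 3*(-3*(1 + 25)) = 3*(-3*26) = 3*(-78) = -234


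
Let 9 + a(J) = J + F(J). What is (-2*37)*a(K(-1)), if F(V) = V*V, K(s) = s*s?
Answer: 518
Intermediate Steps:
K(s) = s²
F(V) = V²
a(J) = -9 + J + J² (a(J) = -9 + (J + J²) = -9 + J + J²)
(-2*37)*a(K(-1)) = (-2*37)*(-9 + (-1)² + ((-1)²)²) = -74*(-9 + 1 + 1²) = -74*(-9 + 1 + 1) = -74*(-7) = 518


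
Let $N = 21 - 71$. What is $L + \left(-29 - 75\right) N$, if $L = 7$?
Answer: $5207$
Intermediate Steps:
$N = -50$
$L + \left(-29 - 75\right) N = 7 + \left(-29 - 75\right) \left(-50\right) = 7 - -5200 = 7 + 5200 = 5207$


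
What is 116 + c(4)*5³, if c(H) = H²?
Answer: 2116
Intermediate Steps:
116 + c(4)*5³ = 116 + 4²*5³ = 116 + 16*125 = 116 + 2000 = 2116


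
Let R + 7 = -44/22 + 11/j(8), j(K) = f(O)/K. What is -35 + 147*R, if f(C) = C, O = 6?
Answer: 798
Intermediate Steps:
j(K) = 6/K
R = 17/3 (R = -7 + (-44/22 + 11/((6/8))) = -7 + (-44*1/22 + 11/((6*(1/8)))) = -7 + (-2 + 11/(3/4)) = -7 + (-2 + 11*(4/3)) = -7 + (-2 + 44/3) = -7 + 38/3 = 17/3 ≈ 5.6667)
-35 + 147*R = -35 + 147*(17/3) = -35 + 833 = 798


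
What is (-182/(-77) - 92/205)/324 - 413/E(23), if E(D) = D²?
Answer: -149730919/193248990 ≈ -0.77481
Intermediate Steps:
(-182/(-77) - 92/205)/324 - 413/E(23) = (-182/(-77) - 92/205)/324 - 413/(23²) = (-182*(-1/77) - 92*1/205)*(1/324) - 413/529 = (26/11 - 92/205)*(1/324) - 413*1/529 = (4318/2255)*(1/324) - 413/529 = 2159/365310 - 413/529 = -149730919/193248990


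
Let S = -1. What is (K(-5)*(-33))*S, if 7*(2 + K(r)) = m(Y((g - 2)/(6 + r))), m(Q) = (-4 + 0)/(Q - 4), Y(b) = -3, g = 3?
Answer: -3102/49 ≈ -63.306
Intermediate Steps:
m(Q) = -4/(-4 + Q)
K(r) = -94/49 (K(r) = -2 + (-4/(-4 - 3))/7 = -2 + (-4/(-7))/7 = -2 + (-4*(-1/7))/7 = -2 + (1/7)*(4/7) = -2 + 4/49 = -94/49)
(K(-5)*(-33))*S = -94/49*(-33)*(-1) = (3102/49)*(-1) = -3102/49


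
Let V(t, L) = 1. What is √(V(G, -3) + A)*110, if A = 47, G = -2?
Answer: 440*√3 ≈ 762.10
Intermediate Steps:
√(V(G, -3) + A)*110 = √(1 + 47)*110 = √48*110 = (4*√3)*110 = 440*√3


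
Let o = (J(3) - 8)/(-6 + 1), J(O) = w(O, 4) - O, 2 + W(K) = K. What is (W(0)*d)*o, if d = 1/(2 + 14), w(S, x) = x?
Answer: -7/40 ≈ -0.17500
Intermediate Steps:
W(K) = -2 + K
d = 1/16 ≈ 0.062500
J(O) = 4 - O
o = 7/5 (o = ((4 - 1*3) - 8)/(-6 + 1) = ((4 - 3) - 8)/(-5) = (1 - 8)*(-⅕) = -7*(-⅕) = 7/5 ≈ 1.4000)
(W(0)*d)*o = ((-2 + 0)*(1/16))*(7/5) = -2*1/16*(7/5) = -⅛*7/5 = -7/40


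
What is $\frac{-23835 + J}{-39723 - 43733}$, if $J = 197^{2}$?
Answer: $- \frac{7487}{41728} \approx -0.17942$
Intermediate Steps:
$J = 38809$
$\frac{-23835 + J}{-39723 - 43733} = \frac{-23835 + 38809}{-39723 - 43733} = \frac{14974}{-83456} = 14974 \left(- \frac{1}{83456}\right) = - \frac{7487}{41728}$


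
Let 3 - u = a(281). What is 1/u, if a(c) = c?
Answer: -1/278 ≈ -0.0035971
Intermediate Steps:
u = -278 (u = 3 - 1*281 = 3 - 281 = -278)
1/u = 1/(-278) = -1/278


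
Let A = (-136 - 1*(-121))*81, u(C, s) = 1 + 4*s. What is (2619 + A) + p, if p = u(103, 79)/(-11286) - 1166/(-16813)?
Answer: 266418961027/189751518 ≈ 1404.0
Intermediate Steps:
p = 7829755/189751518 (p = (1 + 4*79)/(-11286) - 1166/(-16813) = (1 + 316)*(-1/11286) - 1166*(-1/16813) = 317*(-1/11286) + 1166/16813 = -317/11286 + 1166/16813 = 7829755/189751518 ≈ 0.041263)
A = -1215 (A = (-136 + 121)*81 = -15*81 = -1215)
(2619 + A) + p = (2619 - 1215) + 7829755/189751518 = 1404 + 7829755/189751518 = 266418961027/189751518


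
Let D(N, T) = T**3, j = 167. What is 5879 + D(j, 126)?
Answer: 2006255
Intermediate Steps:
5879 + D(j, 126) = 5879 + 126**3 = 5879 + 2000376 = 2006255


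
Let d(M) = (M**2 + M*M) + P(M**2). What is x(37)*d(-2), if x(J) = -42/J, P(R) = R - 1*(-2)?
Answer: -588/37 ≈ -15.892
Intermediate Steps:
P(R) = 2 + R (P(R) = R + 2 = 2 + R)
d(M) = 2 + 3*M**2 (d(M) = (M**2 + M*M) + (2 + M**2) = (M**2 + M**2) + (2 + M**2) = 2*M**2 + (2 + M**2) = 2 + 3*M**2)
x(37)*d(-2) = (-42/37)*(2 + 3*(-2)**2) = (-42*1/37)*(2 + 3*4) = -42*(2 + 12)/37 = -42/37*14 = -588/37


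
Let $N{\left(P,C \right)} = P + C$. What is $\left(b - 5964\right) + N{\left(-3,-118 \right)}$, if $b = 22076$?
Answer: $15991$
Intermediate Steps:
$N{\left(P,C \right)} = C + P$
$\left(b - 5964\right) + N{\left(-3,-118 \right)} = \left(22076 - 5964\right) - 121 = 16112 - 121 = 15991$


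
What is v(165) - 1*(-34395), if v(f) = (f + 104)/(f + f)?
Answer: 11350619/330 ≈ 34396.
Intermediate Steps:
v(f) = (104 + f)/(2*f) (v(f) = (104 + f)/((2*f)) = (104 + f)*(1/(2*f)) = (104 + f)/(2*f))
v(165) - 1*(-34395) = (½)*(104 + 165)/165 - 1*(-34395) = (½)*(1/165)*269 + 34395 = 269/330 + 34395 = 11350619/330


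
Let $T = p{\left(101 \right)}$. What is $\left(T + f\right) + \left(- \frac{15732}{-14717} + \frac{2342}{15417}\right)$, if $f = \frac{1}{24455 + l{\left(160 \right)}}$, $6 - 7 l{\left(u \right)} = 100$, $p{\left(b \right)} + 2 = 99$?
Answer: $\frac{3812855268370504}{38819177289999} \approx 98.221$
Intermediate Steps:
$p{\left(b \right)} = 97$ ($p{\left(b \right)} = -2 + 99 = 97$)
$l{\left(u \right)} = - \frac{94}{7}$ ($l{\left(u \right)} = \frac{6}{7} - \frac{100}{7} = - \frac{94}{7}$)
$T = 97$
$f = \frac{7}{171091}$ ($f = \frac{1}{24455 - \frac{94}{7}} = \frac{1}{\frac{171091}{7}} = \frac{7}{171091} \approx 4.0914 \cdot 10^{-5}$)
$\left(T + f\right) + \left(- \frac{15732}{-14717} + \frac{2342}{15417}\right) = \left(97 + \frac{7}{171091}\right) + \left(- \frac{15732}{-14717} + \frac{2342}{15417}\right) = \frac{16595834}{171091} + \left(\left(-15732\right) \left(- \frac{1}{14717}\right) + 2342 \cdot \frac{1}{15417}\right) = \frac{16595834}{171091} + \left(\frac{15732}{14717} + \frac{2342}{15417}\right) = \frac{16595834}{171091} + \frac{277007458}{226891989} = \frac{3812855268370504}{38819177289999}$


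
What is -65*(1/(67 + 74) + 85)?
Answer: -779090/141 ≈ -5525.5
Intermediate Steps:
-65*(1/(67 + 74) + 85) = -65*(1/141 + 85) = -65*11986/141 = -779090/141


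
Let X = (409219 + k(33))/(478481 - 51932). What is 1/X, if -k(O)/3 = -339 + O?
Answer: 426549/410137 ≈ 1.0400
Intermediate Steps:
k(O) = 1017 - 3*O (k(O) = -3*(-339 + O) = 1017 - 3*O)
X = 410137/426549 (X = (409219 + (1017 - 3*33))/(478481 - 51932) = (409219 + (1017 - 99))/426549 = (409219 + 918)*(1/426549) = 410137*(1/426549) = 410137/426549 ≈ 0.96152)
1/X = 1/(410137/426549) = 426549/410137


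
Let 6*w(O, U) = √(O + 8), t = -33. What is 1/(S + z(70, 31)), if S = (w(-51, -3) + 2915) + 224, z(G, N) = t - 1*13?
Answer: 111348/344399407 - 6*I*√43/344399407 ≈ 0.00032331 - 1.1424e-7*I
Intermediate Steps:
z(G, N) = -46 (z(G, N) = -33 - 1*13 = -33 - 13 = -46)
w(O, U) = √(8 + O)/6 (w(O, U) = √(O + 8)/6 = √(8 + O)/6)
S = 3139 + I*√43/6 (S = (√(8 - 51)/6 + 2915) + 224 = (√(-43)/6 + 2915) + 224 = ((I*√43)/6 + 2915) + 224 = (I*√43/6 + 2915) + 224 = (2915 + I*√43/6) + 224 = 3139 + I*√43/6 ≈ 3139.0 + 1.0929*I)
1/(S + z(70, 31)) = 1/((3139 + I*√43/6) - 46) = 1/(3093 + I*√43/6)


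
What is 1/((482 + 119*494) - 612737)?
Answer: -1/553469 ≈ -1.8068e-6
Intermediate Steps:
1/((482 + 119*494) - 612737) = 1/((482 + 58786) - 612737) = 1/(59268 - 612737) = 1/(-553469) = -1/553469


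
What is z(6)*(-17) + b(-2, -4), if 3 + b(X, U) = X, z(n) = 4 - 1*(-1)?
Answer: -90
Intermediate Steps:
z(n) = 5 (z(n) = 4 + 1 = 5)
b(X, U) = -3 + X
z(6)*(-17) + b(-2, -4) = 5*(-17) + (-3 - 2) = -85 - 5 = -90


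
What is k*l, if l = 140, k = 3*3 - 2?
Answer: 980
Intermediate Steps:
k = 7 (k = 9 - 2 = 7)
k*l = 7*140 = 980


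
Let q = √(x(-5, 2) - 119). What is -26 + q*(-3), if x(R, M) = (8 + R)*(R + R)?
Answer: -26 - 3*I*√149 ≈ -26.0 - 36.62*I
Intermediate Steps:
x(R, M) = 2*R*(8 + R) (x(R, M) = (8 + R)*(2*R) = 2*R*(8 + R))
q = I*√149 (q = √(2*(-5)*(8 - 5) - 119) = √(2*(-5)*3 - 119) = √(-30 - 119) = √(-149) = I*√149 ≈ 12.207*I)
-26 + q*(-3) = -26 + (I*√149)*(-3) = -26 - 3*I*√149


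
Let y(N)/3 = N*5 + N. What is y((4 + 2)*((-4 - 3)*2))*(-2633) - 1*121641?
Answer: 3859455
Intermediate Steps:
y(N) = 18*N (y(N) = 3*(N*5 + N) = 3*(5*N + N) = 3*(6*N) = 18*N)
y((4 + 2)*((-4 - 3)*2))*(-2633) - 1*121641 = (18*((4 + 2)*((-4 - 3)*2)))*(-2633) - 1*121641 = (18*(6*(-7*2)))*(-2633) - 121641 = (18*(6*(-14)))*(-2633) - 121641 = (18*(-84))*(-2633) - 121641 = -1512*(-2633) - 121641 = 3981096 - 121641 = 3859455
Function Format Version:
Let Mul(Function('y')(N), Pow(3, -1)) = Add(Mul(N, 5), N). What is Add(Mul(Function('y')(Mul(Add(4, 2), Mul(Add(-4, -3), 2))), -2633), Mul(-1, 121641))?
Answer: 3859455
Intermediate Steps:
Function('y')(N) = Mul(18, N) (Function('y')(N) = Mul(3, Add(Mul(N, 5), N)) = Mul(3, Add(Mul(5, N), N)) = Mul(3, Mul(6, N)) = Mul(18, N))
Add(Mul(Function('y')(Mul(Add(4, 2), Mul(Add(-4, -3), 2))), -2633), Mul(-1, 121641)) = Add(Mul(Mul(18, Mul(Add(4, 2), Mul(Add(-4, -3), 2))), -2633), Mul(-1, 121641)) = Add(Mul(Mul(18, Mul(6, Mul(-7, 2))), -2633), -121641) = Add(Mul(Mul(18, Mul(6, -14)), -2633), -121641) = Add(Mul(Mul(18, -84), -2633), -121641) = Add(Mul(-1512, -2633), -121641) = Add(3981096, -121641) = 3859455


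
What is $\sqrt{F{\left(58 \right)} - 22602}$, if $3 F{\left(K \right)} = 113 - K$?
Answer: $\frac{i \sqrt{203253}}{3} \approx 150.28 i$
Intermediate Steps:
$F{\left(K \right)} = \frac{113}{3} - \frac{K}{3}$ ($F{\left(K \right)} = \frac{113 - K}{3} = \frac{113}{3} - \frac{K}{3}$)
$\sqrt{F{\left(58 \right)} - 22602} = \sqrt{\left(\frac{113}{3} - \frac{58}{3}\right) - 22602} = \sqrt{\frac{55}{3} - 22602} = \sqrt{- \frac{67751}{3}} = \frac{i \sqrt{203253}}{3}$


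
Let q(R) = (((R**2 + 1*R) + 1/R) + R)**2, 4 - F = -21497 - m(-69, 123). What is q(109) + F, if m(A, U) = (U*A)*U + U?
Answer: 1727066666227/11881 ≈ 1.4536e+8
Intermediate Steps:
m(A, U) = U + A*U**2 (m(A, U) = (A*U)*U + U = A*U**2 + U = U + A*U**2)
F = -1022277 (F = 4 - (-21497 - 123*(1 - 69*123)) = 4 - (-21497 - 123*(1 - 8487)) = 4 - (-21497 - 123*(-8486)) = 4 - (-21497 - 1*(-1043778)) = 4 - (-21497 + 1043778) = 4 - 1*1022281 = 4 - 1022281 = -1022277)
q(R) = (1/R + R**2 + 2*R)**2 (q(R) = (((R**2 + R) + 1/R) + R)**2 = (((R + R**2) + 1/R) + R)**2 = ((R + 1/R + R**2) + R)**2 = (1/R + R**2 + 2*R)**2)
q(109) + F = (1 + 109**3 + 2*109**2)**2/109**2 - 1022277 = (1 + 1295029 + 2*11881)**2/11881 - 1022277 = (1 + 1295029 + 23762)**2/11881 - 1022277 = (1/11881)*1318792**2 - 1022277 = (1/11881)*1739212339264 - 1022277 = 1739212339264/11881 - 1022277 = 1727066666227/11881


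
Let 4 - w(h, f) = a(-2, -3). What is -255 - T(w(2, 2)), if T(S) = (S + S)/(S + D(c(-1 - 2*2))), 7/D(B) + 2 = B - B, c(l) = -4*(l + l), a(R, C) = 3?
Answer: -1271/5 ≈ -254.20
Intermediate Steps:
c(l) = -8*l
w(h, f) = 1 (w(h, f) = 4 - 1*3 = 4 - 3 = 1)
D(B) = -7/2 (D(B) = 7/(-2 + (B - B)) = 7/(-2 + 0) = 7/(-2) = 7*(-1/2) = -7/2)
T(S) = 2*S/(-7/2 + S) (T(S) = (S + S)/(S - 7/2) = (2*S)/(-7/2 + S) = 2*S/(-7/2 + S))
-255 - T(w(2, 2)) = -255 - 4/(-7 + 2*1) = -255 - 4/(-7 + 2) = -255 - 4/(-5) = -255 - 4*(-1)/5 = -255 - 1*(-4/5) = -255 + 4/5 = -1271/5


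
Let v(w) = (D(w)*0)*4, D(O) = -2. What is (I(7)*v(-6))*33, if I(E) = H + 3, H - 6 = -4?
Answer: 0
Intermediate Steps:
H = 2 (H = 6 - 4 = 2)
v(w) = 0 (v(w) = -2*0*4 = 0*4 = 0)
I(E) = 5 (I(E) = 2 + 3 = 5)
(I(7)*v(-6))*33 = (5*0)*33 = 0*33 = 0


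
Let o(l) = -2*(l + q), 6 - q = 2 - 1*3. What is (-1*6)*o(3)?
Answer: 120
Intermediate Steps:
q = 7 (q = 6 - (2 - 1*3) = 6 - (2 - 3) = 6 - 1*(-1) = 6 + 1 = 7)
o(l) = -14 - 2*l (o(l) = -2*(l + 7) = -2*(7 + l) = -14 - 2*l)
(-1*6)*o(3) = (-1*6)*(-14 - 2*3) = -6*(-14 - 6) = -6*(-20) = 120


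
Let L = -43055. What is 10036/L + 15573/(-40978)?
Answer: -1081750723/1764307790 ≈ -0.61313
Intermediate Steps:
10036/L + 15573/(-40978) = 10036/(-43055) + 15573/(-40978) = 10036*(-1/43055) + 15573*(-1/40978) = -10036/43055 - 15573/40978 = -1081750723/1764307790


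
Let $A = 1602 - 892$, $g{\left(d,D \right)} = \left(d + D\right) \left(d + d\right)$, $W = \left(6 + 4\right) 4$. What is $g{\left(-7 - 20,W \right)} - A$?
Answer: $-1412$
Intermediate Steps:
$W = 40$ ($W = 10 \cdot 4 = 40$)
$g{\left(d,D \right)} = 2 d \left(D + d\right)$ ($g{\left(d,D \right)} = \left(D + d\right) 2 d = 2 d \left(D + d\right)$)
$A = 710$ ($A = 1602 - 892 = 710$)
$g{\left(-7 - 20,W \right)} - A = 2 \left(-7 - 20\right) \left(40 - 27\right) - 710 = 2 \left(-27\right) \left(40 - 27\right) - 710 = 2 \left(-27\right) 13 - 710 = -702 - 710 = -1412$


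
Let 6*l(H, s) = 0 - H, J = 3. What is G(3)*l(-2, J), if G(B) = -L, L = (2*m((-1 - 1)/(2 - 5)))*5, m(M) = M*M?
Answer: -40/27 ≈ -1.4815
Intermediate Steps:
m(M) = M**2
L = 40/9 (L = (2*((-1 - 1)/(2 - 5))**2)*5 = (2*(-2/(-3))**2)*5 = (2*(-2*(-1/3))**2)*5 = (2*(2/3)**2)*5 = (2*(4/9))*5 = (8/9)*5 = 40/9 ≈ 4.4444)
l(H, s) = -H/6 (l(H, s) = (0 - H)/6 = (-H)/6 = -H/6)
G(B) = -40/9 (G(B) = -1*40/9 = -40/9)
G(3)*l(-2, J) = -(-20)*(-2)/27 = -40/9*1/3 = -40/27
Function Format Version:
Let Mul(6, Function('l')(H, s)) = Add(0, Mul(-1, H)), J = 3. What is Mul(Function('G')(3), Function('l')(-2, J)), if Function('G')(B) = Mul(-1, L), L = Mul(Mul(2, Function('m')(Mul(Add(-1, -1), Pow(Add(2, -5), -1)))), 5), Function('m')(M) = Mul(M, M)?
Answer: Rational(-40, 27) ≈ -1.4815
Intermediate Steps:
Function('m')(M) = Pow(M, 2)
L = Rational(40, 9) (L = Mul(Mul(2, Pow(Mul(Add(-1, -1), Pow(Add(2, -5), -1)), 2)), 5) = Mul(Mul(2, Pow(Mul(-2, Pow(-3, -1)), 2)), 5) = Mul(Mul(2, Pow(Mul(-2, Rational(-1, 3)), 2)), 5) = Mul(Mul(2, Pow(Rational(2, 3), 2)), 5) = Mul(Mul(2, Rational(4, 9)), 5) = Mul(Rational(8, 9), 5) = Rational(40, 9) ≈ 4.4444)
Function('l')(H, s) = Mul(Rational(-1, 6), H) (Function('l')(H, s) = Mul(Rational(1, 6), Add(0, Mul(-1, H))) = Mul(Rational(1, 6), Mul(-1, H)) = Mul(Rational(-1, 6), H))
Function('G')(B) = Rational(-40, 9) (Function('G')(B) = Mul(-1, Rational(40, 9)) = Rational(-40, 9))
Mul(Function('G')(3), Function('l')(-2, J)) = Mul(Rational(-40, 9), Mul(Rational(-1, 6), -2)) = Mul(Rational(-40, 9), Rational(1, 3)) = Rational(-40, 27)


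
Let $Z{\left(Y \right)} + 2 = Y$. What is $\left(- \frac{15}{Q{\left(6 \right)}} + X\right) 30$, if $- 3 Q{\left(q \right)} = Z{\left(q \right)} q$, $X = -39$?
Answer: $- \frac{4455}{4} \approx -1113.8$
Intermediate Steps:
$Z{\left(Y \right)} = -2 + Y$
$Q{\left(q \right)} = - \frac{q \left(-2 + q\right)}{3}$ ($Q{\left(q \right)} = - \frac{\left(-2 + q\right) q}{3} = - \frac{q \left(-2 + q\right)}{3}$)
$\left(- \frac{15}{Q{\left(6 \right)}} + X\right) 30 = \left(- \frac{15}{\frac{1}{3} \cdot 6 \left(2 - 6\right)} - 39\right) 30 = \left(- \frac{15}{\frac{1}{3} \cdot 6 \left(-4\right)} - 39\right) 30 = \left(- \frac{15}{-8} - 39\right) 30 = \left(\left(-15\right) \left(- \frac{1}{8}\right) - 39\right) 30 = \left(\frac{15}{8} - 39\right) 30 = \left(- \frac{297}{8}\right) 30 = - \frac{4455}{4}$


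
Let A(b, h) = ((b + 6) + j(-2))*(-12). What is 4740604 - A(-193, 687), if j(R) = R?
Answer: 4738336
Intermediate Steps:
A(b, h) = -48 - 12*b (A(b, h) = ((b + 6) - 2)*(-12) = ((6 + b) - 2)*(-12) = (4 + b)*(-12) = -48 - 12*b)
4740604 - A(-193, 687) = 4740604 - (-48 - 12*(-193)) = 4740604 - (-48 + 2316) = 4740604 - 1*2268 = 4740604 - 2268 = 4738336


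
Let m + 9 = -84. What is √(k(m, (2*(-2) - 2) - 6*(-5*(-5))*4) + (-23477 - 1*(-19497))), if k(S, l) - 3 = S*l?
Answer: 7*√1069 ≈ 228.87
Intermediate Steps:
m = -93 (m = -9 - 84 = -93)
k(S, l) = 3 + S*l
√(k(m, (2*(-2) - 2) - 6*(-5*(-5))*4) + (-23477 - 1*(-19497))) = √((3 - 93*((2*(-2) - 2) - 6*(-5*(-5))*4)) + (-23477 - 1*(-19497))) = √((3 - 93*((-4 - 2) - 150*4)) + (-23477 + 19497)) = √((3 - 93*(-6 - 6*100)) - 3980) = √((3 - 93*(-6 - 600)) - 3980) = √((3 - 93*(-606)) - 3980) = √((3 + 56358) - 3980) = √(56361 - 3980) = √52381 = 7*√1069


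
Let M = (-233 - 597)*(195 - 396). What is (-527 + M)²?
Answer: 27656687809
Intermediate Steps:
M = 166830 (M = -830*(-201) = 166830)
(-527 + M)² = (-527 + 166830)² = 166303² = 27656687809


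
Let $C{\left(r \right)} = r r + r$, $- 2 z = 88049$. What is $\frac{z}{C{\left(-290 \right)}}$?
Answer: $- \frac{88049}{167620} \approx -0.52529$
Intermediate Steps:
$z = - \frac{88049}{2}$ ($z = \left(- \frac{1}{2}\right) 88049 = - \frac{88049}{2} \approx -44025.0$)
$C{\left(r \right)} = r + r^{2}$ ($C{\left(r \right)} = r^{2} + r = r + r^{2}$)
$\frac{z}{C{\left(-290 \right)}} = - \frac{88049}{2 \left(- 290 \left(1 - 290\right)\right)} = - \frac{88049}{2 \left(\left(-290\right) \left(-289\right)\right)} = - \frac{88049}{2 \cdot 83810} = \left(- \frac{88049}{2}\right) \frac{1}{83810} = - \frac{88049}{167620}$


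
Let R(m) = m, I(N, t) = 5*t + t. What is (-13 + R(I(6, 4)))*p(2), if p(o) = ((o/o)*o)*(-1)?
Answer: -22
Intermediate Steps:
p(o) = -o (p(o) = (1*o)*(-1) = o*(-1) = -o)
I(N, t) = 6*t
(-13 + R(I(6, 4)))*p(2) = (-13 + 6*4)*(-1*2) = (-13 + 24)*(-2) = 11*(-2) = -22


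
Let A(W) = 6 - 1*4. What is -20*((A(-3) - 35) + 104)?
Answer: -1420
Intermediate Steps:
A(W) = 2 (A(W) = 6 - 4 = 2)
-20*((A(-3) - 35) + 104) = -20*((2 - 35) + 104) = -20*(-33 + 104) = -20*71 = -1420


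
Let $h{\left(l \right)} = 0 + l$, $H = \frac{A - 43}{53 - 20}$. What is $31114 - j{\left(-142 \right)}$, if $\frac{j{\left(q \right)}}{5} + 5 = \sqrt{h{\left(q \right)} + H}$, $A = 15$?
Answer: $31139 - \frac{5 i \sqrt{155562}}{33} \approx 31139.0 - 59.76 i$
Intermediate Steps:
$H = - \frac{28}{33}$ ($H = \frac{15 - 43}{53 - 20} = - \frac{28}{33} \approx -0.84848$)
$h{\left(l \right)} = l$
$j{\left(q \right)} = -25 + 5 \sqrt{- \frac{28}{33} + q}$ ($j{\left(q \right)} = -25 + 5 \sqrt{q - \frac{28}{33}} = -25 + 5 \sqrt{- \frac{28}{33} + q}$)
$31114 - j{\left(-142 \right)} = 31114 - \left(-25 + \frac{5 \sqrt{-924 + 1089 \left(-142\right)}}{33}\right) = 31114 - \left(-25 + \frac{5 \sqrt{-924 - 154638}}{33}\right) = 31114 - \left(-25 + \frac{5 \sqrt{-155562}}{33}\right) = 31114 - \left(-25 + \frac{5 i \sqrt{155562}}{33}\right) = 31114 + \left(25 - \frac{5 i \sqrt{155562}}{33}\right) = 31139 - \frac{5 i \sqrt{155562}}{33}$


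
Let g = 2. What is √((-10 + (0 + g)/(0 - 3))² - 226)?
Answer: I*√1010/3 ≈ 10.594*I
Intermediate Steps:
√((-10 + (0 + g)/(0 - 3))² - 226) = √((-10 + (0 + 2)/(0 - 3))² - 226) = √((-10 + 2/(-3))² - 226) = √((-10 + 2*(-⅓))² - 226) = √((-10 - ⅔)² - 226) = √((-32/3)² - 226) = √(1024/9 - 226) = √(-1010/9) = I*√1010/3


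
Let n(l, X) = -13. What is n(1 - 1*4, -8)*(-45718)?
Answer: 594334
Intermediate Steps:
n(1 - 1*4, -8)*(-45718) = -13*(-45718) = 594334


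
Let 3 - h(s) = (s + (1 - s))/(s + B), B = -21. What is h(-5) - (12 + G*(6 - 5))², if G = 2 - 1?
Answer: -4315/26 ≈ -165.96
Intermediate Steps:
G = 1
h(s) = 3 - 1/(-21 + s) (h(s) = 3 - (s + (1 - s))/(s - 21) = 3 - 1/(-21 + s))
h(-5) - (12 + G*(6 - 5))² = (-64 + 3*(-5))/(-21 - 5) - (12 + 1*(6 - 5))² = (-64 - 15)/(-26) - (12 + 1*1)² = -1/26*(-79) - (12 + 1)² = 79/26 - 1*13² = 79/26 - 1*169 = 79/26 - 169 = -4315/26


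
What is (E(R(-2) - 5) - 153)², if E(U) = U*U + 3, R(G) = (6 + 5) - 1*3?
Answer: 19881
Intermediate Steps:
R(G) = 8 (R(G) = 11 - 3 = 8)
E(U) = 3 + U² (E(U) = U² + 3 = 3 + U²)
(E(R(-2) - 5) - 153)² = ((3 + (8 - 5)²) - 153)² = ((3 + 3²) - 153)² = ((3 + 9) - 153)² = (12 - 153)² = (-141)² = 19881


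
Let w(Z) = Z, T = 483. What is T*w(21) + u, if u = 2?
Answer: 10145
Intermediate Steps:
T*w(21) + u = 483*21 + 2 = 10143 + 2 = 10145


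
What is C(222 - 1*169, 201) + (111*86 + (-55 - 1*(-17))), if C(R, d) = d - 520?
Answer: 9189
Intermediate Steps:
C(R, d) = -520 + d
C(222 - 1*169, 201) + (111*86 + (-55 - 1*(-17))) = (-520 + 201) + (111*86 + (-55 - 1*(-17))) = -319 + (9546 + (-55 + 17)) = -319 + (9546 - 38) = -319 + 9508 = 9189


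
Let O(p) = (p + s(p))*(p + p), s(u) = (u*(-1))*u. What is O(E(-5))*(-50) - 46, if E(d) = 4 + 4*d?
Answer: -435246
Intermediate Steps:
s(u) = -u**2 (s(u) = (-u)*u = -u**2)
O(p) = 2*p*(p - p**2) (O(p) = (p - p**2)*(p + p) = (p - p**2)*(2*p) = 2*p*(p - p**2))
O(E(-5))*(-50) - 46 = (2*(4 + 4*(-5))**2*(1 - (4 + 4*(-5))))*(-50) - 46 = (2*(4 - 20)**2*(1 - (4 - 20)))*(-50) - 46 = (2*(-16)**2*(1 - 1*(-16)))*(-50) - 46 = (2*256*(1 + 16))*(-50) - 46 = (2*256*17)*(-50) - 46 = 8704*(-50) - 46 = -435200 - 46 = -435246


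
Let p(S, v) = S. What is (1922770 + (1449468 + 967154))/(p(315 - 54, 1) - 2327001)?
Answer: -361616/193895 ≈ -1.8650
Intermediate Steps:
(1922770 + (1449468 + 967154))/(p(315 - 54, 1) - 2327001) = (1922770 + (1449468 + 967154))/((315 - 54) - 2327001) = (1922770 + 2416622)/(261 - 2327001) = 4339392/(-2326740) = 4339392*(-1/2326740) = -361616/193895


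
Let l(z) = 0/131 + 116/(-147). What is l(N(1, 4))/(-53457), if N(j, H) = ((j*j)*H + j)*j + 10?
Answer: 116/7858179 ≈ 1.4762e-5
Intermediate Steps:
N(j, H) = 10 + j*(j + H*j²) (N(j, H) = (j²*H + j)*j + 10 = (H*j² + j)*j + 10 = (j + H*j²)*j + 10 = j*(j + H*j²) + 10 = 10 + j*(j + H*j²))
l(z) = -116/147 (l(z) = 0*(1/131) + 116*(-1/147) = 0 - 116/147 = -116/147)
l(N(1, 4))/(-53457) = -116/147/(-53457) = -116/147*(-1/53457) = 116/7858179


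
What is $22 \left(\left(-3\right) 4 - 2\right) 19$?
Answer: $-5852$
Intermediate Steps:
$22 \left(\left(-3\right) 4 - 2\right) 19 = 22 \left(-12 - 2\right) 19 = 22 \left(-14\right) 19 = \left(-308\right) 19 = -5852$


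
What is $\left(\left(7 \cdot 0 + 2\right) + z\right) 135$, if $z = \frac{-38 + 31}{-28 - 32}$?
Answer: $\frac{1143}{4} \approx 285.75$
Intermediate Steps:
$z = \frac{7}{60}$ ($z = - \frac{7}{-60} = \left(-7\right) \left(- \frac{1}{60}\right) = \frac{7}{60} \approx 0.11667$)
$\left(\left(7 \cdot 0 + 2\right) + z\right) 135 = \left(\left(7 \cdot 0 + 2\right) + \frac{7}{60}\right) 135 = \left(\left(0 + 2\right) + \frac{7}{60}\right) 135 = \left(2 + \frac{7}{60}\right) 135 = \frac{127}{60} \cdot 135 = \frac{1143}{4}$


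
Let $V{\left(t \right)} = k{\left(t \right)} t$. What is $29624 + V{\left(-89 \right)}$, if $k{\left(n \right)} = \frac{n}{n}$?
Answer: $29535$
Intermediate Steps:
$k{\left(n \right)} = 1$
$V{\left(t \right)} = t$ ($V{\left(t \right)} = 1 t = t$)
$29624 + V{\left(-89 \right)} = 29624 - 89 = 29535$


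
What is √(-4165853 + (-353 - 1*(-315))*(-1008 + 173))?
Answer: 3*I*√459347 ≈ 2033.3*I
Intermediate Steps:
√(-4165853 + (-353 - 1*(-315))*(-1008 + 173)) = √(-4165853 + (-353 + 315)*(-835)) = √(-4165853 - 38*(-835)) = √(-4165853 + 31730) = √(-4134123) = 3*I*√459347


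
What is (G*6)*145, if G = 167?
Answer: 145290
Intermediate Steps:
(G*6)*145 = (167*6)*145 = 1002*145 = 145290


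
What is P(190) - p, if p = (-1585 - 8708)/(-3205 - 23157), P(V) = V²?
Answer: 951657907/26362 ≈ 36100.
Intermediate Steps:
p = 10293/26362 (p = -10293/(-26362) = -10293*(-1/26362) = 10293/26362 ≈ 0.39045)
P(190) - p = 190² - 1*10293/26362 = 36100 - 10293/26362 = 951657907/26362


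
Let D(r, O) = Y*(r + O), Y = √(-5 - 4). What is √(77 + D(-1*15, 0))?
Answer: √(77 - 45*I) ≈ 9.1155 - 2.4683*I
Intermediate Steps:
Y = 3*I (Y = √(-9) = 3*I ≈ 3.0*I)
D(r, O) = 3*I*(O + r) (D(r, O) = (3*I)*(r + O) = (3*I)*(O + r) = 3*I*(O + r))
√(77 + D(-1*15, 0)) = √(77 + 3*I*(0 - 1*15)) = √(77 + 3*I*(0 - 15)) = √(77 + 3*I*(-15)) = √(77 - 45*I)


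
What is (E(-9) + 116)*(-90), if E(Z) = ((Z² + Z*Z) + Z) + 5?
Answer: -24660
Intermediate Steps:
E(Z) = 5 + Z + 2*Z² (E(Z) = ((Z² + Z²) + Z) + 5 = (2*Z² + Z) + 5 = (Z + 2*Z²) + 5 = 5 + Z + 2*Z²)
(E(-9) + 116)*(-90) = ((5 - 9 + 2*(-9)²) + 116)*(-90) = ((5 - 9 + 2*81) + 116)*(-90) = ((5 - 9 + 162) + 116)*(-90) = (158 + 116)*(-90) = 274*(-90) = -24660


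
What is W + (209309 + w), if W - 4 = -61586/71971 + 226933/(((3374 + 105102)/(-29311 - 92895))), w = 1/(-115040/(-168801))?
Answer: -10405463401435758211/224532949396960 ≈ -46343.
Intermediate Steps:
w = 168801/115040 (w = 1/(-115040*(-1/168801)) = 1/(115040/168801) = 168801/115040 ≈ 1.4673)
W = -997958274851205/3903563098 (W = 4 + (-61586/71971 + 226933/(((3374 + 105102)/(-29311 - 92895)))) = 4 + (-61586*1/71971 + 226933/((108476/(-122206)))) = 4 + (-61586/71971 + 226933/((108476*(-1/122206)))) = 4 + (-61586/71971 + 226933/(-54238/61103)) = 4 + (-61586/71971 + 226933*(-61103/54238)) = 4 + (-61586/71971 - 13866287099/54238) = 4 - 997973889103597/3903563098 = -997958274851205/3903563098 ≈ -2.5565e+5)
W + (209309 + w) = -997958274851205/3903563098 + (209309 + 168801/115040) = -997958274851205/3903563098 + 24079076161/115040 = -10405463401435758211/224532949396960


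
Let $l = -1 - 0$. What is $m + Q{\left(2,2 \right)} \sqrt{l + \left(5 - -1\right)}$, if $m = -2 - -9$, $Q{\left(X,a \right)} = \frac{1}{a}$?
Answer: $7 + \frac{\sqrt{5}}{2} \approx 8.118$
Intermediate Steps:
$l = -1$ ($l = -1 + 0 = -1$)
$m = 7$ ($m = -2 + 9 = 7$)
$m + Q{\left(2,2 \right)} \sqrt{l + \left(5 - -1\right)} = 7 + \frac{\sqrt{-1 + \left(5 - -1\right)}}{2} = 7 + \frac{\sqrt{-1 + \left(5 + 1\right)}}{2} = 7 + \frac{\sqrt{-1 + 6}}{2} = 7 + \frac{\sqrt{5}}{2}$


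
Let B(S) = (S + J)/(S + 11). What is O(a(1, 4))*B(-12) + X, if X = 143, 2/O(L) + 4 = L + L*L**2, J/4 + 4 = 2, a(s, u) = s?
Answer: 123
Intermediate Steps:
J = -8 (J = -16 + 4*2 = -16 + 8 = -8)
O(L) = 2/(-4 + L + L**3) (O(L) = 2/(-4 + (L + L*L**2)) = 2/(-4 + (L + L**3)) = 2/(-4 + L + L**3))
B(S) = (-8 + S)/(11 + S) (B(S) = (S - 8)/(S + 11) = (-8 + S)/(11 + S))
O(a(1, 4))*B(-12) + X = (2/(-4 + 1 + 1**3))*((-8 - 12)/(11 - 12)) + 143 = (2/(-4 + 1 + 1))*(-20/(-1)) + 143 = (2/(-2))*(-1*(-20)) + 143 = (2*(-1/2))*20 + 143 = -1*20 + 143 = -20 + 143 = 123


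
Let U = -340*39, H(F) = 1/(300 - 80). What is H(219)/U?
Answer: -1/2917200 ≈ -3.4279e-7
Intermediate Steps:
H(F) = 1/220
U = -13260
H(219)/U = (1/220)/(-13260) = (1/220)*(-1/13260) = -1/2917200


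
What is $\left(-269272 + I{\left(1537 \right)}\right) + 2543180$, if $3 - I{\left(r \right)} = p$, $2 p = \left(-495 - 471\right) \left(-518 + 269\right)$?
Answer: $2153644$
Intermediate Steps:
$p = 120267$ ($p = \frac{\left(-495 - 471\right) \left(-518 + 269\right)}{2} = \frac{\left(-966\right) \left(-249\right)}{2} = \frac{1}{2} \cdot 240534 = 120267$)
$I{\left(r \right)} = -120264$ ($I{\left(r \right)} = 3 - 120267 = -120264$)
$\left(-269272 + I{\left(1537 \right)}\right) + 2543180 = \left(-269272 - 120264\right) + 2543180 = -389536 + 2543180 = 2153644$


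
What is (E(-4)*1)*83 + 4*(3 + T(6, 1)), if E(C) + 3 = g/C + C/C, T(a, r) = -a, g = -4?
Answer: -95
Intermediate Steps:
E(C) = -2 - 4/C (E(C) = -3 + (-4/C + C/C) = -3 + (-4/C + 1) = -3 + (1 - 4/C) = -2 - 4/C)
(E(-4)*1)*83 + 4*(3 + T(6, 1)) = ((-2 - 4/(-4))*1)*83 + 4*(3 - 1*6) = ((-2 - 4*(-¼))*1)*83 + 4*(3 - 6) = ((-2 + 1)*1)*83 + 4*(-3) = -1*1*83 - 12 = -1*83 - 12 = -83 - 12 = -95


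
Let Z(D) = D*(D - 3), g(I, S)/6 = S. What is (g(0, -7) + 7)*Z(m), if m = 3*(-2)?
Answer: -1890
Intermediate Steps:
g(I, S) = 6*S
m = -6
Z(D) = D*(-3 + D)
(g(0, -7) + 7)*Z(m) = (6*(-7) + 7)*(-6*(-3 - 6)) = (-42 + 7)*(-6*(-9)) = -35*54 = -1890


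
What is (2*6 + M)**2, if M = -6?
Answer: 36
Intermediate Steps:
(2*6 + M)**2 = (2*6 - 6)**2 = (12 - 6)**2 = 6**2 = 36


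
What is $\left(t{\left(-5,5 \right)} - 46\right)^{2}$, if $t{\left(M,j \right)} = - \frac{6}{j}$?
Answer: $\frac{55696}{25} \approx 2227.8$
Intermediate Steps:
$\left(t{\left(-5,5 \right)} - 46\right)^{2} = \left(- \frac{6}{5} - 46\right)^{2} = \left(- \frac{236}{5}\right)^{2} = \frac{55696}{25}$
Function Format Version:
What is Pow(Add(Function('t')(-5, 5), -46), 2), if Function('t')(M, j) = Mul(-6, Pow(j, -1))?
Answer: Rational(55696, 25) ≈ 2227.8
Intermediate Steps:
Pow(Add(Function('t')(-5, 5), -46), 2) = Pow(Add(Mul(-6, Pow(5, -1)), -46), 2) = Pow(Add(Mul(-6, Rational(1, 5)), -46), 2) = Pow(Add(Rational(-6, 5), -46), 2) = Pow(Rational(-236, 5), 2) = Rational(55696, 25)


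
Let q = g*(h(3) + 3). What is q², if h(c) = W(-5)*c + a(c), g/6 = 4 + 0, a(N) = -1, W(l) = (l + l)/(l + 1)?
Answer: 51984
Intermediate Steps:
W(l) = 2*l/(1 + l) (W(l) = (2*l)/(1 + l) = 2*l/(1 + l))
g = 24 (g = 6*(4 + 0) = 6*4 = 24)
h(c) = -1 + 5*c/2 (h(c) = (2*(-5)/(1 - 5))*c - 1 = (2*(-5)/(-4))*c - 1 = (2*(-5)*(-¼))*c - 1 = 5*c/2 - 1 = -1 + 5*c/2)
q = 228 (q = 24*((-1 + (5/2)*3) + 3) = 24*((-1 + 15/2) + 3) = 24*(13/2 + 3) = 24*(19/2) = 228)
q² = 228² = 51984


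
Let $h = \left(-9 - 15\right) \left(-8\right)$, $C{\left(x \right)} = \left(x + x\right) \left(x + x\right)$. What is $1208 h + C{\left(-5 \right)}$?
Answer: $232036$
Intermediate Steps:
$C{\left(x \right)} = 4 x^{2}$ ($C{\left(x \right)} = 2 x 2 x = 4 x^{2}$)
$h = 192$ ($h = \left(-24\right) \left(-8\right) = 192$)
$1208 h + C{\left(-5 \right)} = 1208 \cdot 192 + 4 \left(-5\right)^{2} = 231936 + 4 \cdot 25 = 231936 + 100 = 232036$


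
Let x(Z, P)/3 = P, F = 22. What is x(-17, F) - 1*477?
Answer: -411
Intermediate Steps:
x(Z, P) = 3*P
x(-17, F) - 1*477 = 3*22 - 1*477 = 66 - 477 = -411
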